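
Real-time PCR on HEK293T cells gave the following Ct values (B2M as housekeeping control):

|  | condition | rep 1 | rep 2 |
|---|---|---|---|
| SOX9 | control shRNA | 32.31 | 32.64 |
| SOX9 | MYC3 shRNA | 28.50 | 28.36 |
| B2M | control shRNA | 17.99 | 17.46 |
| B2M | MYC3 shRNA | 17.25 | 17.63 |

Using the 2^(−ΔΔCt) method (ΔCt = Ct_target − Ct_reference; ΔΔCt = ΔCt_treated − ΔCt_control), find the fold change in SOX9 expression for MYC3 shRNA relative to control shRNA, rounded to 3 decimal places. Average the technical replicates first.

13.548

Mean Ct: SOX9 control shRNA 32.475; SOX9 MYC3 shRNA 28.430; B2M control shRNA 17.725; B2M MYC3 shRNA 17.440
ΔCt(control shRNA) = 32.475 − 17.725 = 14.750
ΔCt(MYC3 shRNA) = 28.430 − 17.440 = 10.990
ΔΔCt = 10.990 − 14.750 = -3.760
Fold change = 2^(−(-3.760)) = 2^3.760 = 13.5479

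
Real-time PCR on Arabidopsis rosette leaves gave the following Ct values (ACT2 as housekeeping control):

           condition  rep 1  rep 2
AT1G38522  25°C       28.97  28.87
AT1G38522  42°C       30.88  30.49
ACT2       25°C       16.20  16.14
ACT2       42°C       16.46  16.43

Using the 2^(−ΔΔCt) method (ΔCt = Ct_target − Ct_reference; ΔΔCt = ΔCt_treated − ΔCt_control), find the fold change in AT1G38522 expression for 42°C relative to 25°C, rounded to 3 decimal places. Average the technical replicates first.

Mean Ct: AT1G38522 25°C 28.920; AT1G38522 42°C 30.685; ACT2 25°C 16.170; ACT2 42°C 16.445
ΔCt(25°C) = 28.920 − 16.170 = 12.750
ΔCt(42°C) = 30.685 − 16.445 = 14.240
ΔΔCt = 14.240 − 12.750 = 1.490
Fold change = 2^(−1.490) = 0.3560

0.356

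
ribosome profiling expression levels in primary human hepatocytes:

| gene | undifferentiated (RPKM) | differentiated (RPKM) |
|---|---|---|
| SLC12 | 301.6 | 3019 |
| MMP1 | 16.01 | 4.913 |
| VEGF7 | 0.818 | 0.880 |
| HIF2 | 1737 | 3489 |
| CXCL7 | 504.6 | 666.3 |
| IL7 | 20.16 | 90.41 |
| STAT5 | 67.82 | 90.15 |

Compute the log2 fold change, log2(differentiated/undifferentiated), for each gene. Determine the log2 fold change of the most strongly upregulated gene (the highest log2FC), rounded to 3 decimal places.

log2(3019/301.6) = 3.323  (SLC12)
log2(4.913/16.01) = -1.704  (MMP1)
log2(0.880/0.818) = 0.105  (VEGF7)
log2(3489/1737) = 1.006  (HIF2)
log2(666.3/504.6) = 0.401  (CXCL7)
log2(90.41/20.16) = 2.165  (IL7)
log2(90.15/67.82) = 0.411  (STAT5)
SLC12 is most strongly upregulated.

3.323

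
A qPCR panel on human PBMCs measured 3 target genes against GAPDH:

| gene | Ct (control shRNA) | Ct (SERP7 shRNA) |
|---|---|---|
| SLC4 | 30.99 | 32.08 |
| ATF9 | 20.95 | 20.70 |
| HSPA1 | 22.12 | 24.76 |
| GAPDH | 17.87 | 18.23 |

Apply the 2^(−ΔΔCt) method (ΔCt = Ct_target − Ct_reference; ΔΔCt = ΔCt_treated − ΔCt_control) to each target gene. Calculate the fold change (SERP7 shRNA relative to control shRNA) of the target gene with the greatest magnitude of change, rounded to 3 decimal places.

SLC4: ΔΔCt = (32.08−18.23) − (30.99−17.87) = 13.85 − 13.12 = 0.73; fold change = 2^-0.73 = 0.603
ATF9: ΔΔCt = (20.70−18.23) − (20.95−17.87) = 2.47 − 3.08 = -0.61; fold change = 2^0.61 = 1.526
HSPA1: ΔΔCt = (24.76−18.23) − (22.12−17.87) = 6.53 − 4.25 = 2.28; fold change = 2^-2.28 = 0.206
HSPA1 has the largest |ΔΔCt| = 2.28.

0.206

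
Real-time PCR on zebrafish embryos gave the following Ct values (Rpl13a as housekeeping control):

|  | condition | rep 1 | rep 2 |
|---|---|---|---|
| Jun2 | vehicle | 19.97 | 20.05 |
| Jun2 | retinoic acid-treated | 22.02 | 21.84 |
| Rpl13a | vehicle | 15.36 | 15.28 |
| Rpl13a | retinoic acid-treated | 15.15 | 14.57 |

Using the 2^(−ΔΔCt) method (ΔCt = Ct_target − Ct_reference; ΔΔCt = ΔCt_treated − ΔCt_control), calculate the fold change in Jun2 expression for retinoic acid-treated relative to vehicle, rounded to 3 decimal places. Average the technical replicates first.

Mean Ct: Jun2 vehicle 20.010; Jun2 retinoic acid-treated 21.930; Rpl13a vehicle 15.320; Rpl13a retinoic acid-treated 14.860
ΔCt(vehicle) = 20.010 − 15.320 = 4.690
ΔCt(retinoic acid-treated) = 21.930 − 14.860 = 7.070
ΔΔCt = 7.070 − 4.690 = 2.380
Fold change = 2^(−2.380) = 0.1921

0.192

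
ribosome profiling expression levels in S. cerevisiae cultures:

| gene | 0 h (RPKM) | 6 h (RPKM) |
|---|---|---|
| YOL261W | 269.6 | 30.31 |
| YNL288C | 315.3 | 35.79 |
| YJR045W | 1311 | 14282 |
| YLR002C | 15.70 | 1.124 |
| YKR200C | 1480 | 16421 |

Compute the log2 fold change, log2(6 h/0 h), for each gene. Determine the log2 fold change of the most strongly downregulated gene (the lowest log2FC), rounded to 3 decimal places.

-3.804

log2(30.31/269.6) = -3.153  (YOL261W)
log2(35.79/315.3) = -3.139  (YNL288C)
log2(14282/1311) = 3.445  (YJR045W)
log2(1.124/15.70) = -3.804  (YLR002C)
log2(16421/1480) = 3.472  (YKR200C)
YLR002C is most strongly downregulated.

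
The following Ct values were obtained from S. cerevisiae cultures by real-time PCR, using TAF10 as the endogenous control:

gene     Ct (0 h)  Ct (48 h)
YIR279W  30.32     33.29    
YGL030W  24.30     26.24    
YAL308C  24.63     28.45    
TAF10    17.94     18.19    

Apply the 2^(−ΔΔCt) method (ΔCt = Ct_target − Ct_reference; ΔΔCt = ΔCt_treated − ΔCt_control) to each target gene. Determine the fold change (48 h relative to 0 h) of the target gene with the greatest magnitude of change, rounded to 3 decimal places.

0.084

YIR279W: ΔΔCt = (33.29−18.19) − (30.32−17.94) = 15.10 − 12.38 = 2.72; fold change = 2^-2.72 = 0.152
YGL030W: ΔΔCt = (26.24−18.19) − (24.30−17.94) = 8.05 − 6.36 = 1.69; fold change = 2^-1.69 = 0.310
YAL308C: ΔΔCt = (28.45−18.19) − (24.63−17.94) = 10.26 − 6.69 = 3.57; fold change = 2^-3.57 = 0.084
YAL308C has the largest |ΔΔCt| = 3.57.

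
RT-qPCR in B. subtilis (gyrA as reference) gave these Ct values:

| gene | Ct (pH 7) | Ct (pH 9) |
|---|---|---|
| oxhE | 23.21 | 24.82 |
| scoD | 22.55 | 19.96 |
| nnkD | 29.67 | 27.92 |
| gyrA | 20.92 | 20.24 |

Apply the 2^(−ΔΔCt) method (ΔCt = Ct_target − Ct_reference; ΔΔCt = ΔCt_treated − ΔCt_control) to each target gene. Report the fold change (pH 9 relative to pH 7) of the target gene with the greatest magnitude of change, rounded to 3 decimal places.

oxhE: ΔΔCt = (24.82−20.24) − (23.21−20.92) = 4.58 − 2.29 = 2.29; fold change = 2^-2.29 = 0.204
scoD: ΔΔCt = (19.96−20.24) − (22.55−20.92) = -0.28 − 1.63 = -1.91; fold change = 2^1.91 = 3.758
nnkD: ΔΔCt = (27.92−20.24) − (29.67−20.92) = 7.68 − 8.75 = -1.07; fold change = 2^1.07 = 2.099
oxhE has the largest |ΔΔCt| = 2.29.

0.204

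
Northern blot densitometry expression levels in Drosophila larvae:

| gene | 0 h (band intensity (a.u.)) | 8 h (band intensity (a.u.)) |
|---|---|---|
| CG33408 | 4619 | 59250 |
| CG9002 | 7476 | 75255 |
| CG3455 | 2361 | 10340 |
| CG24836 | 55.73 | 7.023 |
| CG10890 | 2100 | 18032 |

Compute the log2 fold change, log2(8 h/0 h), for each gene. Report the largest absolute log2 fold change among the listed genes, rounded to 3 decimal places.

3.681

log2(59250/4619) = 3.681  (CG33408)
log2(75255/7476) = 3.331  (CG9002)
log2(10340/2361) = 2.131  (CG3455)
log2(7.023/55.73) = -2.988  (CG24836)
log2(18032/2100) = 3.102  (CG10890)
The largest magnitude belongs to CG33408.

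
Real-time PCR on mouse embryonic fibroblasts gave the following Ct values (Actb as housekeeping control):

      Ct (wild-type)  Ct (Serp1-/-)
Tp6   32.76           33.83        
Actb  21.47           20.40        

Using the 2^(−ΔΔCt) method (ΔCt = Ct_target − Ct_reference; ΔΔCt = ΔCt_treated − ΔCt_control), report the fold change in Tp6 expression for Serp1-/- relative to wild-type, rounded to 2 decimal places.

ΔCt(wild-type) = 32.760 − 21.470 = 11.290
ΔCt(Serp1-/-) = 33.830 − 20.400 = 13.430
ΔΔCt = 13.430 − 11.290 = 2.140
Fold change = 2^(−2.140) = 0.227

0.23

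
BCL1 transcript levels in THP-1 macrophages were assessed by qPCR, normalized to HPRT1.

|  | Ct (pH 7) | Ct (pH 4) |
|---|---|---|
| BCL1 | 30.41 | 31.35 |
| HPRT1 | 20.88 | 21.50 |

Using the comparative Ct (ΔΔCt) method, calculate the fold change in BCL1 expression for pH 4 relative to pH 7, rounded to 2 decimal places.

0.80

ΔCt(pH 7) = 30.410 − 20.880 = 9.530
ΔCt(pH 4) = 31.350 − 21.500 = 9.850
ΔΔCt = 9.850 − 9.530 = 0.320
Fold change = 2^(−0.320) = 0.801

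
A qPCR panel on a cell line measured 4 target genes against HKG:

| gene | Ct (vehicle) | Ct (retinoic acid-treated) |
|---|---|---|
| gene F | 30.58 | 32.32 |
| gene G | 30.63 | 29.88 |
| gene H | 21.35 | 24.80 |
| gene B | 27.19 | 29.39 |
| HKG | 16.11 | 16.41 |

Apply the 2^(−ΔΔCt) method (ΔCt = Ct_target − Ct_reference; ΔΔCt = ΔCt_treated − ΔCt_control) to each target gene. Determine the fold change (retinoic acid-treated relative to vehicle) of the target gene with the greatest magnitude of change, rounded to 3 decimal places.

0.113

gene F: ΔΔCt = (32.32−16.41) − (30.58−16.11) = 15.91 − 14.47 = 1.44; fold change = 2^-1.44 = 0.369
gene G: ΔΔCt = (29.88−16.41) − (30.63−16.11) = 13.47 − 14.52 = -1.05; fold change = 2^1.05 = 2.071
gene H: ΔΔCt = (24.80−16.41) − (21.35−16.11) = 8.39 − 5.24 = 3.15; fold change = 2^-3.15 = 0.113
gene B: ΔΔCt = (29.39−16.41) − (27.19−16.11) = 12.98 − 11.08 = 1.90; fold change = 2^-1.90 = 0.268
gene H has the largest |ΔΔCt| = 3.15.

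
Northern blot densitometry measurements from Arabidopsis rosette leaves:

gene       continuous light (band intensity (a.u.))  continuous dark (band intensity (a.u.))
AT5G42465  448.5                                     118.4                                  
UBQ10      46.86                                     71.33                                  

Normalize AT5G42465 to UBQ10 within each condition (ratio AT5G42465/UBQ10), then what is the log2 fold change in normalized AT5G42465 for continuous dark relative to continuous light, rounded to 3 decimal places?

AT5G42465/UBQ10 (continuous light) = 448.5 / 46.86 = 9.5711
AT5G42465/UBQ10 (continuous dark) = 118.4 / 71.33 = 1.6599
Fold change = 1.6599 / 9.5711 = 0.1734
log2(0.1734) = -2.5276

-2.528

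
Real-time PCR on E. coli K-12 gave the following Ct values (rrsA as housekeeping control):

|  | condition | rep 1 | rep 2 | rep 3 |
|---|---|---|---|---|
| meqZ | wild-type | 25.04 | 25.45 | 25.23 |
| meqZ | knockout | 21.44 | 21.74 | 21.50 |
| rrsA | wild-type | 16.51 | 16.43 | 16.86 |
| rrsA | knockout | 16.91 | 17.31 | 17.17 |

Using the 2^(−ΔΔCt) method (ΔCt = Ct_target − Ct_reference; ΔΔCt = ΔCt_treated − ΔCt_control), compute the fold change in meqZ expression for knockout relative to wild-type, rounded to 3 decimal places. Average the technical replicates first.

18.507

Mean Ct: meqZ wild-type 25.240; meqZ knockout 21.560; rrsA wild-type 16.600; rrsA knockout 17.130
ΔCt(wild-type) = 25.240 − 16.600 = 8.640
ΔCt(knockout) = 21.560 − 17.130 = 4.430
ΔΔCt = 4.430 − 8.640 = -4.210
Fold change = 2^(−(-4.210)) = 2^4.210 = 18.5070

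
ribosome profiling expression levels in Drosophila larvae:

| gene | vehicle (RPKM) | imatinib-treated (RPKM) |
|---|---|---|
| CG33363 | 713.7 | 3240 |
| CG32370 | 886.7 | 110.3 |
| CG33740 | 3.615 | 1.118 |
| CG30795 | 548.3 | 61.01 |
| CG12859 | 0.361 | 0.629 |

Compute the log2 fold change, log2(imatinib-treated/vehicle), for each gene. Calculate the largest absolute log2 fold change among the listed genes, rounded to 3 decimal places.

3.168

log2(3240/713.7) = 2.183  (CG33363)
log2(110.3/886.7) = -3.007  (CG32370)
log2(1.118/3.615) = -1.693  (CG33740)
log2(61.01/548.3) = -3.168  (CG30795)
log2(0.629/0.361) = 0.801  (CG12859)
The largest magnitude belongs to CG30795.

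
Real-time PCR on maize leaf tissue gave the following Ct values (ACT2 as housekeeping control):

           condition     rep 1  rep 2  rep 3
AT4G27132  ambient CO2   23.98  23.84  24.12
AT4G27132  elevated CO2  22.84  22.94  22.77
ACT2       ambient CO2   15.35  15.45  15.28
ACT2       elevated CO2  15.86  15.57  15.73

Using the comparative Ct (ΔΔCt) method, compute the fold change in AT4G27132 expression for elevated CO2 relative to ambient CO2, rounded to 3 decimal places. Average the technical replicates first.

2.809

Mean Ct: AT4G27132 ambient CO2 23.980; AT4G27132 elevated CO2 22.850; ACT2 ambient CO2 15.360; ACT2 elevated CO2 15.720
ΔCt(ambient CO2) = 23.980 − 15.360 = 8.620
ΔCt(elevated CO2) = 22.850 − 15.720 = 7.130
ΔΔCt = 7.130 − 8.620 = -1.490
Fold change = 2^(−(-1.490)) = 2^1.490 = 2.8089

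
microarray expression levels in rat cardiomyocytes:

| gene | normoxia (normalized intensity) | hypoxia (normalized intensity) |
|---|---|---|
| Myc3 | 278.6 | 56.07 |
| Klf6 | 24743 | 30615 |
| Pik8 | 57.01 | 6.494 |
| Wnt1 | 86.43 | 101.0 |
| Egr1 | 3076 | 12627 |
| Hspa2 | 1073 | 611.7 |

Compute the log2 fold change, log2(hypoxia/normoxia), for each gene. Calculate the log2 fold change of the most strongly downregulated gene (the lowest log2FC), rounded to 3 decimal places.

log2(56.07/278.6) = -2.313  (Myc3)
log2(30615/24743) = 0.307  (Klf6)
log2(6.494/57.01) = -3.134  (Pik8)
log2(101.0/86.43) = 0.225  (Wnt1)
log2(12627/3076) = 2.037  (Egr1)
log2(611.7/1073) = -0.811  (Hspa2)
Pik8 is most strongly downregulated.

-3.134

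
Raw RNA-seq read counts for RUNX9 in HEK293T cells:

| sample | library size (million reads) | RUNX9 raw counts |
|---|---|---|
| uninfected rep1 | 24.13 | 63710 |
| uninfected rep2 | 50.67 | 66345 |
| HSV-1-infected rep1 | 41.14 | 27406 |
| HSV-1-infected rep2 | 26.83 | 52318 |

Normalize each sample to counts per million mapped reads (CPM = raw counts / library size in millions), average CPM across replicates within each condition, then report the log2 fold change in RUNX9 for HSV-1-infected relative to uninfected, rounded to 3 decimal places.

CPM(uninfected rep1) = 63710 / 24.13 = 2640.2818
CPM(uninfected rep2) = 66345 / 50.67 = 1309.3546
CPM(HSV-1-infected rep1) = 27406 / 41.14 = 666.1643
CPM(HSV-1-infected rep2) = 52318 / 26.83 = 1949.9814
mean CPM(uninfected) = 1974.8182; mean CPM(HSV-1-infected) = 1308.0728
Fold change = 1308.0728 / 1974.8182 = 0.66238
log2(0.66238) = -0.5943

-0.594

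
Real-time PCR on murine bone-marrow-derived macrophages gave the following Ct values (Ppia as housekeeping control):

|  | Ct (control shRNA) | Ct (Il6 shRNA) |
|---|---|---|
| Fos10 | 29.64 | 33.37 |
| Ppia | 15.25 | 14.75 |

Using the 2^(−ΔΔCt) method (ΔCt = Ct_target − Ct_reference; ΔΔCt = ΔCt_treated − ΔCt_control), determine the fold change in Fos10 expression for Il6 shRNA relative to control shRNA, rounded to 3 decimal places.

ΔCt(control shRNA) = 29.640 − 15.250 = 14.390
ΔCt(Il6 shRNA) = 33.370 − 14.750 = 18.620
ΔΔCt = 18.620 − 14.390 = 4.230
Fold change = 2^(−4.230) = 0.0533

0.053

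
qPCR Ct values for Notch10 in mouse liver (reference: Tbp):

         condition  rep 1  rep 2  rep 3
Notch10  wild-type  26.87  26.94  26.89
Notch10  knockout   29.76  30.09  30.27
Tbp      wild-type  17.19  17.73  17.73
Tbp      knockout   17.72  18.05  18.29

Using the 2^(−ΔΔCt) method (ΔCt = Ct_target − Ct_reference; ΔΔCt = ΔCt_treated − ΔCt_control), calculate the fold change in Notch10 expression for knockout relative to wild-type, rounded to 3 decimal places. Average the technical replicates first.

0.157

Mean Ct: Notch10 wild-type 26.900; Notch10 knockout 30.040; Tbp wild-type 17.550; Tbp knockout 18.020
ΔCt(wild-type) = 26.900 − 17.550 = 9.350
ΔCt(knockout) = 30.040 − 18.020 = 12.020
ΔΔCt = 12.020 − 9.350 = 2.670
Fold change = 2^(−2.670) = 0.1571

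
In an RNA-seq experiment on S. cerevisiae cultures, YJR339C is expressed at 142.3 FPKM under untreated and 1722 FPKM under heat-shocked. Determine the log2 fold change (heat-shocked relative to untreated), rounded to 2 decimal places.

Fold change = 1722 / 142.3 = 12.1012
log2(12.1012) = 3.597

3.60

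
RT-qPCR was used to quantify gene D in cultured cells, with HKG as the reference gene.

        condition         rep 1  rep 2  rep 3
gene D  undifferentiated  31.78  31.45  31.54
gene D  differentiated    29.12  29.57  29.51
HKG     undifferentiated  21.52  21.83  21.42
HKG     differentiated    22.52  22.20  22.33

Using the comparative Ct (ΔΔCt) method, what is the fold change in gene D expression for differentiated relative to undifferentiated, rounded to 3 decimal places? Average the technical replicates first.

7.727

Mean Ct: gene D undifferentiated 31.590; gene D differentiated 29.400; HKG undifferentiated 21.590; HKG differentiated 22.350
ΔCt(undifferentiated) = 31.590 − 21.590 = 10.000
ΔCt(differentiated) = 29.400 − 22.350 = 7.050
ΔΔCt = 7.050 − 10.000 = -2.950
Fold change = 2^(−(-2.950)) = 2^2.950 = 7.7275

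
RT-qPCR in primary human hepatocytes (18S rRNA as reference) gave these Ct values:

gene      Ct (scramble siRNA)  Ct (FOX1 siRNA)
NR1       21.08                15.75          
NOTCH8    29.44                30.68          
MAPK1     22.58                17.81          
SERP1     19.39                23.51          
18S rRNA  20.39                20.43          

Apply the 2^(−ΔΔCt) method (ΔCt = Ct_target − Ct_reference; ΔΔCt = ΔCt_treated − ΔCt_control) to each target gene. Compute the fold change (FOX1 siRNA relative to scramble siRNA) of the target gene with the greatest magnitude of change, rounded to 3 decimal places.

NR1: ΔΔCt = (15.75−20.43) − (21.08−20.39) = -4.68 − 0.69 = -5.37; fold change = 2^5.37 = 41.355
NOTCH8: ΔΔCt = (30.68−20.43) − (29.44−20.39) = 10.25 − 9.05 = 1.20; fold change = 2^-1.20 = 0.435
MAPK1: ΔΔCt = (17.81−20.43) − (22.58−20.39) = -2.62 − 2.19 = -4.81; fold change = 2^4.81 = 28.051
SERP1: ΔΔCt = (23.51−20.43) − (19.39−20.39) = 3.08 − (-1.00) = 4.08; fold change = 2^-4.08 = 0.059
NR1 has the largest |ΔΔCt| = 5.37.

41.355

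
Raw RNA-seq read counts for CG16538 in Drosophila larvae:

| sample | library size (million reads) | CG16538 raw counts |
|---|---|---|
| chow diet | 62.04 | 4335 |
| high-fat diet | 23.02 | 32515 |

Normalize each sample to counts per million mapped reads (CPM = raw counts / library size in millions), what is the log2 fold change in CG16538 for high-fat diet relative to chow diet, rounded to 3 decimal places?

4.337

CPM(chow diet) = 4335 / 62.04 = 69.8743
CPM(high-fat diet) = 32515 / 23.02 = 1412.4674
Fold change = 1412.4674 / 69.8743 = 20.21441
log2(20.21441) = 4.3373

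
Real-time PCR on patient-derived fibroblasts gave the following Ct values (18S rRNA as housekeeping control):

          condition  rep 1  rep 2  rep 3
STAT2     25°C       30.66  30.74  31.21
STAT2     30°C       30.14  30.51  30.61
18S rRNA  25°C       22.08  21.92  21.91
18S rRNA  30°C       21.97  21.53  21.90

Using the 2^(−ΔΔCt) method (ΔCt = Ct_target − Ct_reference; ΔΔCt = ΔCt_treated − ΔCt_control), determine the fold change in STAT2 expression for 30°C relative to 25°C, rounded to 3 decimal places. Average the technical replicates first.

Mean Ct: STAT2 25°C 30.870; STAT2 30°C 30.420; 18S rRNA 25°C 21.970; 18S rRNA 30°C 21.800
ΔCt(25°C) = 30.870 − 21.970 = 8.900
ΔCt(30°C) = 30.420 − 21.800 = 8.620
ΔΔCt = 8.620 − 8.900 = -0.280
Fold change = 2^(−(-0.280)) = 2^0.280 = 1.2142

1.214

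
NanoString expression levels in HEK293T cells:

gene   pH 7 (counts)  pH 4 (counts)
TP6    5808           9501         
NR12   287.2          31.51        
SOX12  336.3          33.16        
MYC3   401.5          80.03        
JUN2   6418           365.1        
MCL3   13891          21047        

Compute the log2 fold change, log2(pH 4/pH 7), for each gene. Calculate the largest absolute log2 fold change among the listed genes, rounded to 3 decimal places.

4.136

log2(9501/5808) = 0.710  (TP6)
log2(31.51/287.2) = -3.188  (NR12)
log2(33.16/336.3) = -3.342  (SOX12)
log2(80.03/401.5) = -2.327  (MYC3)
log2(365.1/6418) = -4.136  (JUN2)
log2(21047/13891) = 0.599  (MCL3)
The largest magnitude belongs to JUN2.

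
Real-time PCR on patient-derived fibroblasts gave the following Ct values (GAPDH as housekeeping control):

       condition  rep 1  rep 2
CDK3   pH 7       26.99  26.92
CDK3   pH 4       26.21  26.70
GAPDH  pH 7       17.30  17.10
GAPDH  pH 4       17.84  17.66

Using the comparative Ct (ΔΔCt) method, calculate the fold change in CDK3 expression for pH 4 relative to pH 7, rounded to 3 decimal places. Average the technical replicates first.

2.071

Mean Ct: CDK3 pH 7 26.955; CDK3 pH 4 26.455; GAPDH pH 7 17.200; GAPDH pH 4 17.750
ΔCt(pH 7) = 26.955 − 17.200 = 9.755
ΔCt(pH 4) = 26.455 − 17.750 = 8.705
ΔΔCt = 8.705 − 9.755 = -1.050
Fold change = 2^(−(-1.050)) = 2^1.050 = 2.0705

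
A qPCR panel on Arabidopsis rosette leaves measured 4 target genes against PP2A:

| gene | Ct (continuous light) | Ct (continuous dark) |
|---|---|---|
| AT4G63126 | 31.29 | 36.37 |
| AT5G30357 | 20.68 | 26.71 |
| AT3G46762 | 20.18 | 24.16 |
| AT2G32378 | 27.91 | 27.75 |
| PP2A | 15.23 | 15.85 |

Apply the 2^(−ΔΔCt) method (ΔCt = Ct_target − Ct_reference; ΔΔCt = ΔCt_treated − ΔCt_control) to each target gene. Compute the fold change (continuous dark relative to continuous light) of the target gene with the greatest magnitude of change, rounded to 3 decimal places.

AT4G63126: ΔΔCt = (36.37−15.85) − (31.29−15.23) = 20.52 − 16.06 = 4.46; fold change = 2^-4.46 = 0.045
AT5G30357: ΔΔCt = (26.71−15.85) − (20.68−15.23) = 10.86 − 5.45 = 5.41; fold change = 2^-5.41 = 0.024
AT3G46762: ΔΔCt = (24.16−15.85) − (20.18−15.23) = 8.31 − 4.95 = 3.36; fold change = 2^-3.36 = 0.097
AT2G32378: ΔΔCt = (27.75−15.85) − (27.91−15.23) = 11.90 − 12.68 = -0.78; fold change = 2^0.78 = 1.717
AT5G30357 has the largest |ΔΔCt| = 5.41.

0.024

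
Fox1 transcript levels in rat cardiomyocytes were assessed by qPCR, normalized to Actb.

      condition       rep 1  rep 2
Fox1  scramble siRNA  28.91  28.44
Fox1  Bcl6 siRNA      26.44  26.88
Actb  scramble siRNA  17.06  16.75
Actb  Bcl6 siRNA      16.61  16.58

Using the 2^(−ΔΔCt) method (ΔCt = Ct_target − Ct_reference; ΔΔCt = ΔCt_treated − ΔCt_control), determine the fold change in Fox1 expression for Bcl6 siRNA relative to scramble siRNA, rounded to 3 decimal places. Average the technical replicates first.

Mean Ct: Fox1 scramble siRNA 28.675; Fox1 Bcl6 siRNA 26.660; Actb scramble siRNA 16.905; Actb Bcl6 siRNA 16.595
ΔCt(scramble siRNA) = 28.675 − 16.905 = 11.770
ΔCt(Bcl6 siRNA) = 26.660 − 16.595 = 10.065
ΔΔCt = 10.065 − 11.770 = -1.705
Fold change = 2^(−(-1.705)) = 2^1.705 = 3.2603

3.260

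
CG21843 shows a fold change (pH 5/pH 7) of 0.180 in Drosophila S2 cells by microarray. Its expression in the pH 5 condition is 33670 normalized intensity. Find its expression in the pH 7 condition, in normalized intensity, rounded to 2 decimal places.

pH 7 expression = 33670 / 0.180 = 187055.56

187055.56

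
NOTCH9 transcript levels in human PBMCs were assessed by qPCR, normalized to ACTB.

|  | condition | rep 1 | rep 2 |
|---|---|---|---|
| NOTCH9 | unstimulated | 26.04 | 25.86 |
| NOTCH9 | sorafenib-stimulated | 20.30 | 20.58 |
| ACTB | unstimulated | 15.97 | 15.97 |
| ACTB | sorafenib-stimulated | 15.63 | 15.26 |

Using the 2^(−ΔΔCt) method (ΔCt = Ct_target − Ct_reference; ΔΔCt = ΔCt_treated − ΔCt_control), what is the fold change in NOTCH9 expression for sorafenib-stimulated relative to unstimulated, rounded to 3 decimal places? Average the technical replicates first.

31.669

Mean Ct: NOTCH9 unstimulated 25.950; NOTCH9 sorafenib-stimulated 20.440; ACTB unstimulated 15.970; ACTB sorafenib-stimulated 15.445
ΔCt(unstimulated) = 25.950 − 15.970 = 9.980
ΔCt(sorafenib-stimulated) = 20.440 − 15.445 = 4.995
ΔΔCt = 4.995 − 9.980 = -4.985
Fold change = 2^(−(-4.985)) = 2^4.985 = 31.6690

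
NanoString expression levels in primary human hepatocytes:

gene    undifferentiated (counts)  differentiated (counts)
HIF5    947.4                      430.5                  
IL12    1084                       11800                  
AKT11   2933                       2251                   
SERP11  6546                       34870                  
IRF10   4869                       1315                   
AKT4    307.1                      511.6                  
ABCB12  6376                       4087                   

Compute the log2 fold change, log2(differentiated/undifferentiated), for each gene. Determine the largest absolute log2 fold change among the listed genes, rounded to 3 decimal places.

log2(430.5/947.4) = -1.138  (HIF5)
log2(11800/1084) = 3.444  (IL12)
log2(2251/2933) = -0.382  (AKT11)
log2(34870/6546) = 2.413  (SERP11)
log2(1315/4869) = -1.889  (IRF10)
log2(511.6/307.1) = 0.736  (AKT4)
log2(4087/6376) = -0.642  (ABCB12)
The largest magnitude belongs to IL12.

3.444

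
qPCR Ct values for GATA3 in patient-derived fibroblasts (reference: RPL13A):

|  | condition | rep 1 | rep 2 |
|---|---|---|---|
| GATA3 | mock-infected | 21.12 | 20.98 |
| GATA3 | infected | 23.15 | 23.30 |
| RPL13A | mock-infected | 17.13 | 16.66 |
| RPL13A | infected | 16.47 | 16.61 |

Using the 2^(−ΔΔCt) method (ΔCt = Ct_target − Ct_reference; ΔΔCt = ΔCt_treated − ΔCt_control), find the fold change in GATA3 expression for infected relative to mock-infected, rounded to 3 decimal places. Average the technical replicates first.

Mean Ct: GATA3 mock-infected 21.050; GATA3 infected 23.225; RPL13A mock-infected 16.895; RPL13A infected 16.540
ΔCt(mock-infected) = 21.050 − 16.895 = 4.155
ΔCt(infected) = 23.225 − 16.540 = 6.685
ΔΔCt = 6.685 − 4.155 = 2.530
Fold change = 2^(−2.530) = 0.1731

0.173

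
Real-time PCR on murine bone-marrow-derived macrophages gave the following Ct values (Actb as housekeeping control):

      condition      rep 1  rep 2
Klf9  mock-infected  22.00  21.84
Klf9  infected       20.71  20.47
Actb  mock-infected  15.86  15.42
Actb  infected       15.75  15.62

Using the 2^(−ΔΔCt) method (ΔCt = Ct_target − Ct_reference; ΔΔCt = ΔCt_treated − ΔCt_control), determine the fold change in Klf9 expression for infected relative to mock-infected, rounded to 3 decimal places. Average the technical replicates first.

2.594

Mean Ct: Klf9 mock-infected 21.920; Klf9 infected 20.590; Actb mock-infected 15.640; Actb infected 15.685
ΔCt(mock-infected) = 21.920 − 15.640 = 6.280
ΔCt(infected) = 20.590 − 15.685 = 4.905
ΔΔCt = 4.905 − 6.280 = -1.375
Fold change = 2^(−(-1.375)) = 2^1.375 = 2.5937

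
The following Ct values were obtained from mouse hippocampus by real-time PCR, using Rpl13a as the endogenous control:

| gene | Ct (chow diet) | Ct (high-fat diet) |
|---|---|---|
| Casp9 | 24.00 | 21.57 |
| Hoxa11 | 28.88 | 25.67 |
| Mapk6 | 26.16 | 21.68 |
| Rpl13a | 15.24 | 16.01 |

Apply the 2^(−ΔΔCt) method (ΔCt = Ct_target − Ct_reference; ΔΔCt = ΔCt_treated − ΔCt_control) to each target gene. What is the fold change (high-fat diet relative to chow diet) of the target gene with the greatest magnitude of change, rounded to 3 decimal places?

38.055

Casp9: ΔΔCt = (21.57−16.01) − (24.00−15.24) = 5.56 − 8.76 = -3.20; fold change = 2^3.20 = 9.190
Hoxa11: ΔΔCt = (25.67−16.01) − (28.88−15.24) = 9.66 − 13.64 = -3.98; fold change = 2^3.98 = 15.780
Mapk6: ΔΔCt = (21.68−16.01) − (26.16−15.24) = 5.67 − 10.92 = -5.25; fold change = 2^5.25 = 38.055
Mapk6 has the largest |ΔΔCt| = 5.25.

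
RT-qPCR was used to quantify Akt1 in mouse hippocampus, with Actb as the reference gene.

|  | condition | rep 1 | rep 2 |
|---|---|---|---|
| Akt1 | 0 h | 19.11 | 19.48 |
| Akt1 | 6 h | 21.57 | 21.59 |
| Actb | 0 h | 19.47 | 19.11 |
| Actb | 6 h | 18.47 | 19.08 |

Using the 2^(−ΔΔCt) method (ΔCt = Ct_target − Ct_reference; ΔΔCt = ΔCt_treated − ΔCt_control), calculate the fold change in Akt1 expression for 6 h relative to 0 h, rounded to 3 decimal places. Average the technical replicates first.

0.144

Mean Ct: Akt1 0 h 19.295; Akt1 6 h 21.580; Actb 0 h 19.290; Actb 6 h 18.775
ΔCt(0 h) = 19.295 − 19.290 = 0.005
ΔCt(6 h) = 21.580 − 18.775 = 2.805
ΔΔCt = 2.805 − 0.005 = 2.800
Fold change = 2^(−2.800) = 0.1436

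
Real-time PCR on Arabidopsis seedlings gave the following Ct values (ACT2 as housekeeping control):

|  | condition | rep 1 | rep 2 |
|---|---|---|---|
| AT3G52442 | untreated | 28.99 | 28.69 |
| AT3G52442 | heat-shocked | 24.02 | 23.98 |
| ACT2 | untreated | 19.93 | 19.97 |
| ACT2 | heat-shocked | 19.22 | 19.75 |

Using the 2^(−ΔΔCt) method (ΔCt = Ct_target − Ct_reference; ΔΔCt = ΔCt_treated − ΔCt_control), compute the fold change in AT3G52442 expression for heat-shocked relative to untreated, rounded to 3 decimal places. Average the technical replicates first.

20.749

Mean Ct: AT3G52442 untreated 28.840; AT3G52442 heat-shocked 24.000; ACT2 untreated 19.950; ACT2 heat-shocked 19.485
ΔCt(untreated) = 28.840 − 19.950 = 8.890
ΔCt(heat-shocked) = 24.000 − 19.485 = 4.515
ΔΔCt = 4.515 − 8.890 = -4.375
Fold change = 2^(−(-4.375)) = 2^4.375 = 20.7494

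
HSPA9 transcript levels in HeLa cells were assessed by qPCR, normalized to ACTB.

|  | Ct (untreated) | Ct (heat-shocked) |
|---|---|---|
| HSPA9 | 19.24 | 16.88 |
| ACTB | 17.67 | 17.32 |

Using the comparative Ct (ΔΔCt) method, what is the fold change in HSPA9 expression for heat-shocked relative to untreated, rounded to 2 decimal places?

ΔCt(untreated) = 19.240 − 17.670 = 1.570
ΔCt(heat-shocked) = 16.880 − 17.320 = -0.440
ΔΔCt = -0.440 − 1.570 = -2.010
Fold change = 2^(−(-2.010)) = 2^2.010 = 4.028

4.03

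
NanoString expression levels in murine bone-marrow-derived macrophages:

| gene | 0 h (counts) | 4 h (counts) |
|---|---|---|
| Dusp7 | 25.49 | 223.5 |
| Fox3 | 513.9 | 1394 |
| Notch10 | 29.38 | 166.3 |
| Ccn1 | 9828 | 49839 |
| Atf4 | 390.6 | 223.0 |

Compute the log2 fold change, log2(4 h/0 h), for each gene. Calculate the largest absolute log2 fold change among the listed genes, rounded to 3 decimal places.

3.132

log2(223.5/25.49) = 3.132  (Dusp7)
log2(1394/513.9) = 1.440  (Fox3)
log2(166.3/29.38) = 2.501  (Notch10)
log2(49839/9828) = 2.342  (Ccn1)
log2(223.0/390.6) = -0.809  (Atf4)
The largest magnitude belongs to Dusp7.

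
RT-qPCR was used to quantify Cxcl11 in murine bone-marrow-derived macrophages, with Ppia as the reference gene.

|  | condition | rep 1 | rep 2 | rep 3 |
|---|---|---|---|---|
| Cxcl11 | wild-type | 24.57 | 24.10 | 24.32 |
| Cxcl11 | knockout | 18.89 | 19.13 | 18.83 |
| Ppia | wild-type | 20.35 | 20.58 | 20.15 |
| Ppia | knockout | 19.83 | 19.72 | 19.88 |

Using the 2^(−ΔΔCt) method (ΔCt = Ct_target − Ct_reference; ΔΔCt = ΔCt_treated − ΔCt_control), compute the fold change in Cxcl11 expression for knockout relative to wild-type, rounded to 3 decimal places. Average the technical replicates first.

28.443

Mean Ct: Cxcl11 wild-type 24.330; Cxcl11 knockout 18.950; Ppia wild-type 20.360; Ppia knockout 19.810
ΔCt(wild-type) = 24.330 − 20.360 = 3.970
ΔCt(knockout) = 18.950 − 19.810 = -0.860
ΔΔCt = -0.860 − 3.970 = -4.830
Fold change = 2^(−(-4.830)) = 2^4.830 = 28.4430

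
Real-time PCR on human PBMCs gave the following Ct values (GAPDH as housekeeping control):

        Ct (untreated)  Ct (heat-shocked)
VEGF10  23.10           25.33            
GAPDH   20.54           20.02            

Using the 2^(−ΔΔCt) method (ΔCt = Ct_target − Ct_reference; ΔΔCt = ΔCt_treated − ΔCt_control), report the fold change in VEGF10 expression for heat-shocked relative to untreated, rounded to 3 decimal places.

0.149

ΔCt(untreated) = 23.100 − 20.540 = 2.560
ΔCt(heat-shocked) = 25.330 − 20.020 = 5.310
ΔΔCt = 5.310 − 2.560 = 2.750
Fold change = 2^(−2.750) = 0.1487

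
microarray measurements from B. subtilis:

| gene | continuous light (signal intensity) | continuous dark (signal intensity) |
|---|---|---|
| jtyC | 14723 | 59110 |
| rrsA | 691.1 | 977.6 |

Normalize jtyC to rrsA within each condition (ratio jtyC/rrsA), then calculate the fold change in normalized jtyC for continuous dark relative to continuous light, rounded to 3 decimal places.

2.838

jtyC/rrsA (continuous light) = 14723 / 691.1 = 21.304
jtyC/rrsA (continuous dark) = 59110 / 977.6 = 60.464
Fold change = 60.464 / 21.304 = 2.8382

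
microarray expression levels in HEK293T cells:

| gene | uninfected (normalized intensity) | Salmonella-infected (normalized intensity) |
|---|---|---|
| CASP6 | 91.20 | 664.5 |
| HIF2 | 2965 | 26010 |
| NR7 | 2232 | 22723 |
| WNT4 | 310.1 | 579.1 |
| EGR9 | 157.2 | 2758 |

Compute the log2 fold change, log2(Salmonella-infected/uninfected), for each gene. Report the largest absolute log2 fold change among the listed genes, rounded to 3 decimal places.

log2(664.5/91.20) = 2.865  (CASP6)
log2(26010/2965) = 3.133  (HIF2)
log2(22723/2232) = 3.348  (NR7)
log2(579.1/310.1) = 0.901  (WNT4)
log2(2758/157.2) = 4.133  (EGR9)
The largest magnitude belongs to EGR9.

4.133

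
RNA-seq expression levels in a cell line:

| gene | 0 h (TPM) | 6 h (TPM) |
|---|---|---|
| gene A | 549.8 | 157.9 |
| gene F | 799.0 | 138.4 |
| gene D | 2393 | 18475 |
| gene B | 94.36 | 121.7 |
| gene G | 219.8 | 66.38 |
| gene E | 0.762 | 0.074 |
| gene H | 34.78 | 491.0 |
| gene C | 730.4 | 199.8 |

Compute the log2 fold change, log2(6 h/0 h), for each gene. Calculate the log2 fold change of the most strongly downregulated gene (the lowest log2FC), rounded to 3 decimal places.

log2(157.9/549.8) = -1.800  (gene A)
log2(138.4/799.0) = -2.529  (gene F)
log2(18475/2393) = 2.949  (gene D)
log2(121.7/94.36) = 0.367  (gene B)
log2(66.38/219.8) = -1.727  (gene G)
log2(0.074/0.762) = -3.364  (gene E)
log2(491.0/34.78) = 3.819  (gene H)
log2(199.8/730.4) = -1.870  (gene C)
gene E is most strongly downregulated.

-3.364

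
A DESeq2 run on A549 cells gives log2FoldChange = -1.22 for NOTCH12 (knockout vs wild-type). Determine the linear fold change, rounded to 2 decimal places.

0.43

Fold change = 2^(-1.22) = 0.429
That is, NOTCH12 drops to 42.9% of the wild-type level.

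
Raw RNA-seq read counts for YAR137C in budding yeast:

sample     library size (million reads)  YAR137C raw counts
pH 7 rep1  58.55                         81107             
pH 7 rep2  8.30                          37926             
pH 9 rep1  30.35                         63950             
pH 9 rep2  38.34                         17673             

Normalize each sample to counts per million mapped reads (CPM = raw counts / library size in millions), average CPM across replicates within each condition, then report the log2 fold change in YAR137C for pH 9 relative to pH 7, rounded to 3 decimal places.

-1.213

CPM(pH 7 rep1) = 81107 / 58.55 = 1385.2605
CPM(pH 7 rep2) = 37926 / 8.30 = 4569.3976
CPM(pH 9 rep1) = 63950 / 30.35 = 2107.0840
CPM(pH 9 rep2) = 17673 / 38.34 = 460.9546
mean CPM(pH 7) = 2977.3290; mean CPM(pH 9) = 1284.0193
Fold change = 1284.0193 / 2977.3290 = 0.43127
log2(0.43127) = -1.2134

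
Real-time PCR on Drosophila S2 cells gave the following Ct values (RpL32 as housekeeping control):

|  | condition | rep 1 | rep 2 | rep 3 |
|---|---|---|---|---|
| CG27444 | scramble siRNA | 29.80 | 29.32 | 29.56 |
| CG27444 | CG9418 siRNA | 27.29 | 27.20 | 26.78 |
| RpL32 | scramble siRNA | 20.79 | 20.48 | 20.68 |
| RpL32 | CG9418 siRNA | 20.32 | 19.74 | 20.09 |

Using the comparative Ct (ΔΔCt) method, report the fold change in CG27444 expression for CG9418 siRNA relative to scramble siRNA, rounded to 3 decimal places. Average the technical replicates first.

Mean Ct: CG27444 scramble siRNA 29.560; CG27444 CG9418 siRNA 27.090; RpL32 scramble siRNA 20.650; RpL32 CG9418 siRNA 20.050
ΔCt(scramble siRNA) = 29.560 − 20.650 = 8.910
ΔCt(CG9418 siRNA) = 27.090 − 20.050 = 7.040
ΔΔCt = 7.040 − 8.910 = -1.870
Fold change = 2^(−(-1.870)) = 2^1.870 = 3.6553

3.655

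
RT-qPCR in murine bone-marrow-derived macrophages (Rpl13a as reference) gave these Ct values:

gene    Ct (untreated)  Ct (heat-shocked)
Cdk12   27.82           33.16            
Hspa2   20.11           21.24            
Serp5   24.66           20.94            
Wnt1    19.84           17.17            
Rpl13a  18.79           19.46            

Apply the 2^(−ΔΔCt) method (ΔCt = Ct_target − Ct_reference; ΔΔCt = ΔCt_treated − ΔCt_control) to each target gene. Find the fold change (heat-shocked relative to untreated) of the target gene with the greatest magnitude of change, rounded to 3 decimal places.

Cdk12: ΔΔCt = (33.16−19.46) − (27.82−18.79) = 13.70 − 9.03 = 4.67; fold change = 2^-4.67 = 0.039
Hspa2: ΔΔCt = (21.24−19.46) − (20.11−18.79) = 1.78 − 1.32 = 0.46; fold change = 2^-0.46 = 0.727
Serp5: ΔΔCt = (20.94−19.46) − (24.66−18.79) = 1.48 − 5.87 = -4.39; fold change = 2^4.39 = 20.966
Wnt1: ΔΔCt = (17.17−19.46) − (19.84−18.79) = -2.29 − 1.05 = -3.34; fold change = 2^3.34 = 10.126
Cdk12 has the largest |ΔΔCt| = 4.67.

0.039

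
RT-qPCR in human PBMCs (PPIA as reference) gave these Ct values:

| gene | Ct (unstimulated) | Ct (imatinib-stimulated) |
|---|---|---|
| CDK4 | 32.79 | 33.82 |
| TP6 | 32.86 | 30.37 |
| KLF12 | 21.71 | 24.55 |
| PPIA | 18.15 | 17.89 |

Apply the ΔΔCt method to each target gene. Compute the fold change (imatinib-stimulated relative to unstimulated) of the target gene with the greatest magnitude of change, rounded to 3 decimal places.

0.117

CDK4: ΔΔCt = (33.82−17.89) − (32.79−18.15) = 15.93 − 14.64 = 1.29; fold change = 2^-1.29 = 0.409
TP6: ΔΔCt = (30.37−17.89) − (32.86−18.15) = 12.48 − 14.71 = -2.23; fold change = 2^2.23 = 4.691
KLF12: ΔΔCt = (24.55−17.89) − (21.71−18.15) = 6.66 − 3.56 = 3.10; fold change = 2^-3.10 = 0.117
KLF12 has the largest |ΔΔCt| = 3.10.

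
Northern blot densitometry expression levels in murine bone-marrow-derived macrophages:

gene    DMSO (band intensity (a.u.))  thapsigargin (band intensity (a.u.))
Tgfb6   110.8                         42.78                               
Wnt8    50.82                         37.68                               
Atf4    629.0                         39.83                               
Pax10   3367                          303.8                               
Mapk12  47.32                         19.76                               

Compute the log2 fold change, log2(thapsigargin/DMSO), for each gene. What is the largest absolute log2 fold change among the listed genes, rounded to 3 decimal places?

log2(42.78/110.8) = -1.373  (Tgfb6)
log2(37.68/50.82) = -0.432  (Wnt8)
log2(39.83/629.0) = -3.981  (Atf4)
log2(303.8/3367) = -3.470  (Pax10)
log2(19.76/47.32) = -1.260  (Mapk12)
The largest magnitude belongs to Atf4.

3.981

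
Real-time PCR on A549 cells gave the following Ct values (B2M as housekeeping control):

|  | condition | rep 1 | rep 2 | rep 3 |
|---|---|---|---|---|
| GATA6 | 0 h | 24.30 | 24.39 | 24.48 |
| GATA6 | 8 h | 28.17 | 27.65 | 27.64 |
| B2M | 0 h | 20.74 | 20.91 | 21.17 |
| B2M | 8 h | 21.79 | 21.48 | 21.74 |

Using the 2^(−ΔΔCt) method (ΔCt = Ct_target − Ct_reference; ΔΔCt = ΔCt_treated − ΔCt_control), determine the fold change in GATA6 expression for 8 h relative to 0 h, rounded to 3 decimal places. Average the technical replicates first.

Mean Ct: GATA6 0 h 24.390; GATA6 8 h 27.820; B2M 0 h 20.940; B2M 8 h 21.670
ΔCt(0 h) = 24.390 − 20.940 = 3.450
ΔCt(8 h) = 27.820 − 21.670 = 6.150
ΔΔCt = 6.150 − 3.450 = 2.700
Fold change = 2^(−2.700) = 0.1539

0.154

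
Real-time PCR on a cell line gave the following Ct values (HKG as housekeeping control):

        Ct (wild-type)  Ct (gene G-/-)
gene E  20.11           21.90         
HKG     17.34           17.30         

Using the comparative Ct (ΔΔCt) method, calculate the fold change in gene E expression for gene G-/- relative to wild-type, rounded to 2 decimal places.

0.28

ΔCt(wild-type) = 20.110 − 17.340 = 2.770
ΔCt(gene G-/-) = 21.900 − 17.300 = 4.600
ΔΔCt = 4.600 − 2.770 = 1.830
Fold change = 2^(−1.830) = 0.281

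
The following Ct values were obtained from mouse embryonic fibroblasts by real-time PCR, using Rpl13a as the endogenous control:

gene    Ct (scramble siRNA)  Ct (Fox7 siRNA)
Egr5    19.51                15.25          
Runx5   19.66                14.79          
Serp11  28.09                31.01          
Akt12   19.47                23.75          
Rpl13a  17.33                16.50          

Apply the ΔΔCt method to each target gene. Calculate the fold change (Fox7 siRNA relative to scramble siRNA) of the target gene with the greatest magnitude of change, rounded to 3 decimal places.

Egr5: ΔΔCt = (15.25−16.50) − (19.51−17.33) = -1.25 − 2.18 = -3.43; fold change = 2^3.43 = 10.778
Runx5: ΔΔCt = (14.79−16.50) − (19.66−17.33) = -1.71 − 2.33 = -4.04; fold change = 2^4.04 = 16.450
Serp11: ΔΔCt = (31.01−16.50) − (28.09−17.33) = 14.51 − 10.76 = 3.75; fold change = 2^-3.75 = 0.074
Akt12: ΔΔCt = (23.75−16.50) − (19.47−17.33) = 7.25 − 2.14 = 5.11; fold change = 2^-5.11 = 0.029
Akt12 has the largest |ΔΔCt| = 5.11.

0.029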